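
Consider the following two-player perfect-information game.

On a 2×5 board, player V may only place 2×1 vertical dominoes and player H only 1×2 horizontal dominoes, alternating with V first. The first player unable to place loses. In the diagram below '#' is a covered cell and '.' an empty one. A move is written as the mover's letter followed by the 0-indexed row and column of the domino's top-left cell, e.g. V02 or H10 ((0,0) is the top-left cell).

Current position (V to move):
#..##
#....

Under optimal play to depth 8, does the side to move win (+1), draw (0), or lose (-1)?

value(#..##/#...., V) = +1

p1 V@[#..##/#....]: V01[##.##/##...]-1 V02[#.###/#.#..]+1*
p2 H@[#.###/#.#..]: H13[#.###/#.###]-1*
p3 V@[#.###/#.###]: V01[#####/#####]+1*
p4 H@[#####/#####] terminal -1; root [#..##/#....] d8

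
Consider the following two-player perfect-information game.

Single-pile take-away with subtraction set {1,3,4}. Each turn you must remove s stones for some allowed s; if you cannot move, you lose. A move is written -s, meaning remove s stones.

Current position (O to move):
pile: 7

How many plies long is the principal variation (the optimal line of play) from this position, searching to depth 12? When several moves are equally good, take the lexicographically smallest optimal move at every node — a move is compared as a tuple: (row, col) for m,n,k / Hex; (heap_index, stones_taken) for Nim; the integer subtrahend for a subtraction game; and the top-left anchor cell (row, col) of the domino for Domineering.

PV length from [7]: 4 plies

p1 O@[7]: -1[6]-1* -3[4]-1 -4[3]-1
p2 X@[6]: -1[5]-1 -3[3]-1 -4[2]+1*
p3 O@[2]: -1[1]-1*
p4 X@[1]: -1[0]+1*
p5 O@[0] terminal -1; root [7] d12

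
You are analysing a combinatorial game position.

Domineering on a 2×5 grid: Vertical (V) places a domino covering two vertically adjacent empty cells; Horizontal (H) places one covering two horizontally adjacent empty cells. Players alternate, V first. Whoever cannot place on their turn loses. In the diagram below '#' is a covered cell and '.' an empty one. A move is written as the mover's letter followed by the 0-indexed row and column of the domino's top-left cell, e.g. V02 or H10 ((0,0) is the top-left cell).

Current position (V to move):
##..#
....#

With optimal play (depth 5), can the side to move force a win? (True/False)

p1 V@[##..#/....#]: V02[###.#/..#.#]+1* V03[##.##/...##]-1
p2 H@[###.#/..#.#]: H10[###.#/###.#]-1*
p3 V@[###.#/###.#]: V03[#####/#####]+1*
p4 H@[#####/#####] terminal -1; root [##..#/....#] d5

V winning at [##..#/....#]: True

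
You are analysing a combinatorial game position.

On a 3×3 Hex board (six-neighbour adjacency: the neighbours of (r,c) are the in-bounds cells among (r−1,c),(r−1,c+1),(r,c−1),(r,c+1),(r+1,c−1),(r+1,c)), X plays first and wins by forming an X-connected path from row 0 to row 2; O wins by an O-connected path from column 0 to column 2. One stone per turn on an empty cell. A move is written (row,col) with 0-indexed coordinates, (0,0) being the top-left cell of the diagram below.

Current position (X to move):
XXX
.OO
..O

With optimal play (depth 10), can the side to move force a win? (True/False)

ply 1, X at XXX/.OO/..O | (1,0)=-1→XXX/XOO/..O*; (2,0)=-1→XXX/.OO/X.O; (2,1)=-1→XXX/.OO/.XO
ply 2, O at XXX/XOO/..O | (2,0)=+1→XXX/XOO/O.O*; (2,1)=-1→XXX/XOO/.OO
ply 3: XXX/XOO/O.O is terminal -1 (X); from XXX/.OO/..O depth 10

X winning at [XXX/.OO/..O]: False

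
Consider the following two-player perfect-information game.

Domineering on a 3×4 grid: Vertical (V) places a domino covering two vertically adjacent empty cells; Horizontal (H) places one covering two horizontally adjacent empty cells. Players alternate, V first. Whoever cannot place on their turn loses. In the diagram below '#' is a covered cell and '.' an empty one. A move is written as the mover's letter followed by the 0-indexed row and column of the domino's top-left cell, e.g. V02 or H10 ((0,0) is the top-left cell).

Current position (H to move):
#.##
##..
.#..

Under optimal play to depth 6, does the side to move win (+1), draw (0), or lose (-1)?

ply 1, H at #.##/##../.#.. | H12=+1→#.##/####/.#..*; H22=+1→#.##/##../.###
ply 2: #.##/####/.#.. is terminal -1 (V); from #.##/##../.#.. depth 6

value(#.##/##../.#.., H) = +1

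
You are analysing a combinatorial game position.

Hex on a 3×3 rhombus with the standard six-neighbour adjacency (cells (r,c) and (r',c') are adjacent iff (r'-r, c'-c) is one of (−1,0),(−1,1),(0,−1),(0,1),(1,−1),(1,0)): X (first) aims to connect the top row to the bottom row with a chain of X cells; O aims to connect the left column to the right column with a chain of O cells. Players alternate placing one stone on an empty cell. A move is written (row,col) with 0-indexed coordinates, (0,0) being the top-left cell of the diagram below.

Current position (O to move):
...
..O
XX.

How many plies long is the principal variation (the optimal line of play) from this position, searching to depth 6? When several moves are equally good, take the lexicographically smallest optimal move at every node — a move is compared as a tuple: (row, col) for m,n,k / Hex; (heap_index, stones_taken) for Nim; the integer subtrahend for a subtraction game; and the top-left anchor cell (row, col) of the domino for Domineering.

PV length from [.../..O/XX.]: 5 plies

p1 O@[.../..O/XX.]: (0,0)[O../..O/XX.]-1 (0,1)[.O./..O/XX.]+1* (0,2)[..O/..O/XX.]-1 (1,0)[.../O.O/XX.]-1 (1,1)[.../.OO/XX.]-1 (2,2)[.../..O/XXO]-1
p2 X@[.O./..O/XX.]: (0,0)[XO./..O/XX.]-1* (0,2)[.OX/..O/XX.]-1 (1,0)[.O./X.O/XX.]-1 (1,1)[.O./.XO/XX.]-1 (2,2)[.O./..O/XXX]-1
p3 O@[XO./..O/XX.]: (0,2)[XOO/..O/XX.]-1 (1,0)[XO./O.O/XX.]+1* (1,1)[XO./.OO/XX.]-1 (2,2)[XO./..O/XXO]-1
p4 X@[XO./O.O/XX.]: (0,2)[XOX/O.O/XX.]-1* (1,1)[XO./OXO/XX.]-1 (2,2)[XO./O.O/XXX]-1
p5 O@[XOX/O.O/XX.]: (1,1)[XOX/OOO/XX.]+1* (2,2)[XOX/O.O/XXO]-1
p6 X@[XOX/OOO/XX.] terminal -1; root [.../..O/XX.] d6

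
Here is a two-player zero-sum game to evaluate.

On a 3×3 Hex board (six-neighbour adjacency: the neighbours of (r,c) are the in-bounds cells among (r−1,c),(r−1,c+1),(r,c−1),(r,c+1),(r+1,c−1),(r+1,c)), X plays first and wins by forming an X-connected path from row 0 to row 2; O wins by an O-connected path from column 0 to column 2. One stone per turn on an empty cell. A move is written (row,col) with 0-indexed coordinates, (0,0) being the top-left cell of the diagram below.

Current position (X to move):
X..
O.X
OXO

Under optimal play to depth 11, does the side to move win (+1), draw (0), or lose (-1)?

value(X../O.X/OXO, X) = +1

ply 1, X at X../O.X/OXO | (0,1)=+1→XX./O.X/OXO*; (0,2)=+1→X.X/O.X/OXO; (1,1)=+1→X../OXX/OXO
ply 2, O at XX./O.X/OXO | (0,2)=-1→XXO/O.X/OXO*; (1,1)=-1→XX./OOX/OXO
ply 3, X at XXO/O.X/OXO | (1,1)=+1→XXO/OXX/OXO*
ply 4: XXO/OXX/OXO is terminal -1 (O); from X../O.X/OXO depth 11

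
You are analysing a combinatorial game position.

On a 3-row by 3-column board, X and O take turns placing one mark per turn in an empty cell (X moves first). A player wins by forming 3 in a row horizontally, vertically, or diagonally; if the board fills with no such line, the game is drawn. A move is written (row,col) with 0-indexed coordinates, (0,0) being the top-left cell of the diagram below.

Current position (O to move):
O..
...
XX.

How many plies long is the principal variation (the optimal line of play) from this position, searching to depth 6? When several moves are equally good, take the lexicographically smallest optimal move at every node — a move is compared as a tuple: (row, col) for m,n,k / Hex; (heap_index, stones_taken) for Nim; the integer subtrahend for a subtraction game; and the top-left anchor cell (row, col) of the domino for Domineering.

PV length from [O../.../XX.]: 4 plies

[O../.../XX.] O move#1: (0,1):-1/OO./.../XX.*, (0,2):-1/O.O/.../XX., (1,0):-1/O../O../XX., (1,1):-1/O../.O./XX., (1,2):-1/O../..O/XX., (2,2):-1/O../.../XXO
[OO./.../XX.] X move#2: (0,2):+1/OOX/.../XX.*, (1,0):-1/OO./X../XX., (1,1):-1/OO./.X./XX., (1,2):-1/OO./..X/XX., (2,2):+1/OO./.../XXX
[OOX/.../XX.] O move#3: (1,0):-1/OOX/O../XX.*, (1,1):-1/OOX/.O./XX., (1,2):-1/OOX/..O/XX., (2,2):-1/OOX/.../XXO
[OOX/O../XX.] X move#4: (1,1):+1/OOX/OX./XX.*, (1,2):+1/OOX/O.X/XX., (2,2):+1/OOX/O../XXX
[OOX/OX./XX.] end (terminal -1, O#5); searched O../.../XX. to 6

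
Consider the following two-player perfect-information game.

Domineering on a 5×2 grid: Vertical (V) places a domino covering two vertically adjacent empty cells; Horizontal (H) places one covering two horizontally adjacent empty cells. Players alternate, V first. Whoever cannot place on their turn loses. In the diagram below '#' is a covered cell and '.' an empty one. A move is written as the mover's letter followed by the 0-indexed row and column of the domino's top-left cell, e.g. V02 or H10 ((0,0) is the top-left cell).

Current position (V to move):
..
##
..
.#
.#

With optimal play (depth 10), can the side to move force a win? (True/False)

V winning at [../##/../.#/.#]: False

[../##/../.#/.#] V move#1: V20:-1/../##/#./##/.#*, V30:-1/../##/../##/##
[../##/#./##/.#] H move#2: H00:+1/##/##/#./##/.#*
[##/##/#./##/.#] end (terminal -1, V#3); searched ../##/../.#/.# to 10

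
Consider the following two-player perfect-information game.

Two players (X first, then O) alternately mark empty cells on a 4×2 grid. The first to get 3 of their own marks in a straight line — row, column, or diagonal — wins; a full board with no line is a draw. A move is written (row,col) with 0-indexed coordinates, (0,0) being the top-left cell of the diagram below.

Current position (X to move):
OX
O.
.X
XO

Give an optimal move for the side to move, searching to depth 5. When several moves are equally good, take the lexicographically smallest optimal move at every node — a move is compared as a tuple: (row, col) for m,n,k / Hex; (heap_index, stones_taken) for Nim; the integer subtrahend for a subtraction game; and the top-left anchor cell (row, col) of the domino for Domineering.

X's best at [OX/O./.X/XO]: (1,1)

p1 X@[OX/O./.X/XO]: (1,1)[OX/OX/.X/XO]+1* (2,0)[OX/O./XX/XO]+0
p2 O@[OX/OX/.X/XO] terminal -1; root [OX/O./.X/XO] d5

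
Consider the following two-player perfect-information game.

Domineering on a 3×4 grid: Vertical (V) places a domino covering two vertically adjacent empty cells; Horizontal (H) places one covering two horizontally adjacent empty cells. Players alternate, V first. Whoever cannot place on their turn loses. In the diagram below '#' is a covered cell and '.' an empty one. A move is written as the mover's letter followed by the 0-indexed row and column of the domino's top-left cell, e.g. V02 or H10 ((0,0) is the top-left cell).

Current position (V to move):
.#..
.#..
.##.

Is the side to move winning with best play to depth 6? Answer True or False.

V winning at [.#../.#../.##.]: True

ply 1, V at .#../.#../.##. | V00=-1→##../##../.##.; V02=+1→.##./.##./.##.*; V03=+1→.#.#/.#.#/.##.; V10=-1→.#../##../###.; V13=+1→.#../.#.#/.###
ply 2: .##./.##./.##. is terminal -1 (H); from .#../.#../.##. depth 6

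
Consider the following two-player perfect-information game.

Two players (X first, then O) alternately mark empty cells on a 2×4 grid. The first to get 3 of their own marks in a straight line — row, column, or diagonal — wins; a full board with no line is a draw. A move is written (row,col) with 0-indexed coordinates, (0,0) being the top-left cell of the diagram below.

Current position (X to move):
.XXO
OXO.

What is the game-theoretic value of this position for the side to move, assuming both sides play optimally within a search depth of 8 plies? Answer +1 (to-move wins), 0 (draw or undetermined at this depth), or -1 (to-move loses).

value(.XXO/OXO., X) = +1

ply 1, X at .XXO/OXO. | (0,0)=+1→XXXO/OXO.*; (1,3)=+0→.XXO/OXOX
ply 2: XXXO/OXO. is terminal -1 (O); from .XXO/OXO. depth 8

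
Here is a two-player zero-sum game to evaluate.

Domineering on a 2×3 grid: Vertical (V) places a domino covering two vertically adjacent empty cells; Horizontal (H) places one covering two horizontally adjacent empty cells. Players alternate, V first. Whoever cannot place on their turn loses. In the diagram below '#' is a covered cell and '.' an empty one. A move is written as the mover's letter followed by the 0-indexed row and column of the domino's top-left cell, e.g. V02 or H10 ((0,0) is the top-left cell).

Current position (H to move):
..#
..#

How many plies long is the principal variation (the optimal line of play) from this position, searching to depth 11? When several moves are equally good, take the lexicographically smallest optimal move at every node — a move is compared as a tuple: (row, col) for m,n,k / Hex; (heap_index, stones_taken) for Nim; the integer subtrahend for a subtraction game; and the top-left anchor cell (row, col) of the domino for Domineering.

PV length from [..#/..#]: 1 ply

ply 1, H at ..#/..# | H00=+1→###/..#*; H10=+1→..#/###
ply 2: ###/..# is terminal -1 (V); from ..#/..# depth 11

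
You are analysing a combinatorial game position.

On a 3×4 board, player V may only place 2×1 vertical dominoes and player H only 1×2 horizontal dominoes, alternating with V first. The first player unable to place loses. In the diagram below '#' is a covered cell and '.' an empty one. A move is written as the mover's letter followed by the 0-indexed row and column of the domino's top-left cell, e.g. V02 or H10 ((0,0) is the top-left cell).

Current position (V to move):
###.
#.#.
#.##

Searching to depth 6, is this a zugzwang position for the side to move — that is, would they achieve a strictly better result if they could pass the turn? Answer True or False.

zugzwang(###./#.#./#.##, V) = False

ply 1, V at ###./#.#./#.## | V03=+1→####/#.##/#.##*; V11=+1→###./###./####
ply 2: ####/#.##/#.## is terminal -1 (H); from ###./#.#./#.## depth 6
if V skipped the turn, H would face:
~ ply 1: ###./#.#./#.## is terminal -1 (H); from ###./#.#./#.## depth 6
compare (V): move=+1 vs pass=+1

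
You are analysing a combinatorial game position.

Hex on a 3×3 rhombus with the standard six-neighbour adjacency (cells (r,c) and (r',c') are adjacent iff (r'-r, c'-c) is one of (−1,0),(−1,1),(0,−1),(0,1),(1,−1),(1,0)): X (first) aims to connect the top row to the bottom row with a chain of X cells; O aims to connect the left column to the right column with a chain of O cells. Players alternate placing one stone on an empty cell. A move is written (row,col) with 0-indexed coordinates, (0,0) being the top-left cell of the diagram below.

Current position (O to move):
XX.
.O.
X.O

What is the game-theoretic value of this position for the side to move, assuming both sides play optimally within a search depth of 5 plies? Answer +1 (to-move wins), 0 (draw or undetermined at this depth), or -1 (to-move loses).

value(XX./.O./X.O, O) = +1

ply 1, O at XX./.O./X.O | (0,2)=-1→XXO/.O./X.O; (1,0)=+1→XX./OO./X.O*; (1,2)=-1→XX./.OO/X.O; (2,1)=-1→XX./.O./XOO
ply 2, X at XX./OO./X.O | (0,2)=-1→XXX/OO./X.O*; (1,2)=-1→XX./OOX/X.O; (2,1)=-1→XX./OO./XXO
ply 3, O at XXX/OO./X.O | (1,2)=+1→XXX/OOO/X.O*; (2,1)=+1→XXX/OO./XOO
ply 4: XXX/OOO/X.O is terminal -1 (X); from XX./.O./X.O depth 5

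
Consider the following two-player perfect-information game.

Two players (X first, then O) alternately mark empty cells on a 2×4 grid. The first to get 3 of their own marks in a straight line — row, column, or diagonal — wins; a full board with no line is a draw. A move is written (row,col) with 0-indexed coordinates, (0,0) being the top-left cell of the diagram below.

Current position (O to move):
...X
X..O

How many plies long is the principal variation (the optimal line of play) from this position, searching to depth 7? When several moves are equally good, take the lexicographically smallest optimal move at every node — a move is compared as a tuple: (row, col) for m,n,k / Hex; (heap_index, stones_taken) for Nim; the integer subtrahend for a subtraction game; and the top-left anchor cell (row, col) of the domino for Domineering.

[...X/X..O] O move#1: (0,0):+0/O..X/X..O*, (0,1):+0/.O.X/X..O, (0,2):+0/..OX/X..O, (1,1):+0/...X/XO.O, (1,2):+0/...X/X.OO
[O..X/X..O] X move#2: (0,1):+0/OX.X/X..O*, (0,2):+0/O.XX/X..O, (1,1):+0/O..X/XX.O, (1,2):+0/O..X/X.XO
[OX.X/X..O] O move#3: (0,2):+0/OXOX/X..O*, (1,1):-1/OX.X/XO.O, (1,2):-1/OX.X/X.OO
[OXOX/X..O] X move#4: (1,1):+0/OXOX/XX.O*, (1,2):+0/OXOX/X.XO
[OXOX/XX.O] O move#5: (1,2):+0/OXOX/XXOO*
[OXOX/XXOO] end (terminal +0, X#6); searched ...X/X..O to 7

PV length from [...X/X..O]: 5 plies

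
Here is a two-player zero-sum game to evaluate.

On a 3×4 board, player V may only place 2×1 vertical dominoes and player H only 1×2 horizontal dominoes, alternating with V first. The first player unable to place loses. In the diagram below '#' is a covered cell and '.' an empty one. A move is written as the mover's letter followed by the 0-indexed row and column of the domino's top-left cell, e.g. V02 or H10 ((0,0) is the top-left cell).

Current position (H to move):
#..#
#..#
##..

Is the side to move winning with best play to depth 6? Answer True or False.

H winning at [#..#/#..#/##..]: True

p1 H@[#..#/#..#/##..]: H01[####/#..#/##..]-1 H11[#..#/####/##..]+1* H22[#..#/#..#/####]-1
p2 V@[#..#/####/##..] terminal -1; root [#..#/#..#/##..] d6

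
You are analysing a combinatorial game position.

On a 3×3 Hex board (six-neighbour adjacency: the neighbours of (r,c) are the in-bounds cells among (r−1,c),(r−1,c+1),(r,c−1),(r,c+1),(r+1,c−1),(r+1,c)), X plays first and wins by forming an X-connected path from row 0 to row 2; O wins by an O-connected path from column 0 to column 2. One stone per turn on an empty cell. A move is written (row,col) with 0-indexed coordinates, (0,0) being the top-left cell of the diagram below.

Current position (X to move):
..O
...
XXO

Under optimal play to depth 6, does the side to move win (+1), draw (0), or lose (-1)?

[..O/.../XXO] X move#1: (0,0):-1/X.O/.../XXO, (0,1):+1/.XO/.../XXO*, (1,0):+1/..O/X../XXO, (1,1):-1/..O/.X./XXO, (1,2):-1/..O/..X/XXO
[.XO/.../XXO] O move#2: (0,0):-1/OXO/.../XXO*, (1,0):-1/.XO/O../XXO, (1,1):-1/.XO/.O./XXO, (1,2):-1/.XO/..O/XXO
[OXO/.../XXO] X move#3: (1,0):+1/OXO/X../XXO*, (1,1):+1/OXO/.X./XXO, (1,2):+1/OXO/..X/XXO
[OXO/X../XXO] end (terminal -1, O#4); searched ..O/.../XXO to 6

value(..O/.../XXO, X) = +1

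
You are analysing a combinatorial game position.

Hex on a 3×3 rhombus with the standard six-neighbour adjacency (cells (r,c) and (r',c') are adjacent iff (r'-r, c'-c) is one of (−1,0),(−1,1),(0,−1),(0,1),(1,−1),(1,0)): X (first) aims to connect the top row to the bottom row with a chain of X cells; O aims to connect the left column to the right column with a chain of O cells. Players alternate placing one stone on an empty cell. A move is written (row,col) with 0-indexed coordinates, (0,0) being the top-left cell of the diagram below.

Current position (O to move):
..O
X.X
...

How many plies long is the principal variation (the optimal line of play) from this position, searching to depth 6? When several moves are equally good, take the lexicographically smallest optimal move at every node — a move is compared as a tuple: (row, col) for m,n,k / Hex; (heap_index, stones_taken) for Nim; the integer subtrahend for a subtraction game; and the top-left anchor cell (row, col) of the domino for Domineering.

PV length from [..O/X.X/...]: 4 plies

[..O/X.X/...] O move#1: (0,0):-1/O.O/X.X/...*, (0,1):-1/.OO/X.X/..., (1,1):-1/..O/XOX/..., (2,0):-1/..O/X.X/O.., (2,1):-1/..O/X.X/.O., (2,2):-1/..O/X.X/..O
[O.O/X.X/...] X move#2: (0,1):+1/OXO/X.X/...*, (1,1):-1/O.O/XXX/..., (2,0):-1/O.O/X.X/X.., (2,1):-1/O.O/X.X/.X., (2,2):-1/O.O/X.X/..X
[OXO/X.X/...] O move#3: (1,1):-1/OXO/XOX/...*, (2,0):-1/OXO/X.X/O.., (2,1):-1/OXO/X.X/.O., (2,2):-1/OXO/X.X/..O
[OXO/XOX/...] X move#4: (2,0):+1/OXO/XOX/X..*, (2,1):-1/OXO/XOX/.X., (2,2):-1/OXO/XOX/..X
[OXO/XOX/X..] end (terminal -1, O#5); searched ..O/X.X/... to 6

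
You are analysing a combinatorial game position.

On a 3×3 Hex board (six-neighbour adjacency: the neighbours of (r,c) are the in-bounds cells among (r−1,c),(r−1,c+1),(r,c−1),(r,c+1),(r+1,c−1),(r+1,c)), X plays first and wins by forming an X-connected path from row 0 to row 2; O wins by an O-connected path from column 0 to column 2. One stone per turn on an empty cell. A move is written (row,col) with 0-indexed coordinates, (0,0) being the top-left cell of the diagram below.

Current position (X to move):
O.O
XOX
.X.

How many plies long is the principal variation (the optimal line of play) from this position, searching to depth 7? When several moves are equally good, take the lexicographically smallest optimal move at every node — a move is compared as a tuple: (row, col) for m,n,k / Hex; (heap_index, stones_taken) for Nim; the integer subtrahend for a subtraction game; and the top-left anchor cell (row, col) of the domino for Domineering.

PV length from [O.O/XOX/.X.]: 2 plies

ply 1, X at O.O/XOX/.X. | (0,1)=-1→OXO/XOX/.X.*; (2,0)=-1→O.O/XOX/XX.; (2,2)=-1→O.O/XOX/.XX
ply 2, O at OXO/XOX/.X. | (2,0)=+1→OXO/XOX/OX.*; (2,2)=-1→OXO/XOX/.XO
ply 3: OXO/XOX/OX. is terminal -1 (X); from O.O/XOX/.X. depth 7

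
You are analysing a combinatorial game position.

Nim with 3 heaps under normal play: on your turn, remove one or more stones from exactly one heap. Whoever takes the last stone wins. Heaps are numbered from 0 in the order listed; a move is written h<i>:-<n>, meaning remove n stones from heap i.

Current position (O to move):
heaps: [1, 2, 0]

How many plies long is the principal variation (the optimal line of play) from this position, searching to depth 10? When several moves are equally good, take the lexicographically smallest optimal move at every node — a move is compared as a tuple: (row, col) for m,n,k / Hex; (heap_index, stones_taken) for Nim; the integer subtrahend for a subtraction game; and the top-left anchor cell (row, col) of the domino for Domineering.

PV length from [(1,2,0)]: 3 plies

[(1,2,0)] O move#1: h0:-1:-1/(0,2,0), h1:-1:+1/(1,1,0)*, h1:-2:-1/(1,0,0)
[(1,1,0)] X move#2: h0:-1:-1/(0,1,0)*, h1:-1:-1/(1,0,0)
[(0,1,0)] O move#3: h1:-1:+1/(0,0,0)*
[(0,0,0)] end (terminal -1, X#4); searched (1,2,0) to 10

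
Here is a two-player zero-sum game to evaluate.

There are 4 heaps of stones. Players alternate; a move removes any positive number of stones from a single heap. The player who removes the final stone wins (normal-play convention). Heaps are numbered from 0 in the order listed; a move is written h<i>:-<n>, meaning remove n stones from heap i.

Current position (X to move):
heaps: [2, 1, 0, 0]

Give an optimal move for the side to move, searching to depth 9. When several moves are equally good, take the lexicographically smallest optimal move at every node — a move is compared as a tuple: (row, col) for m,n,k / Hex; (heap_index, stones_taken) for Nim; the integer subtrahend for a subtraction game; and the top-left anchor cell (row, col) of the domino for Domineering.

[(2,1,0,0)] X move#1: h0:-1:+1/(1,1,0,0)*, h0:-2:-1/(0,1,0,0), h1:-1:-1/(2,0,0,0)
[(1,1,0,0)] O move#2: h0:-1:-1/(0,1,0,0)*, h1:-1:-1/(1,0,0,0)
[(0,1,0,0)] X move#3: h1:-1:+1/(0,0,0,0)*
[(0,0,0,0)] end (terminal -1, O#4); searched (2,1,0,0) to 9

X's best at [(2,1,0,0)]: h0:-1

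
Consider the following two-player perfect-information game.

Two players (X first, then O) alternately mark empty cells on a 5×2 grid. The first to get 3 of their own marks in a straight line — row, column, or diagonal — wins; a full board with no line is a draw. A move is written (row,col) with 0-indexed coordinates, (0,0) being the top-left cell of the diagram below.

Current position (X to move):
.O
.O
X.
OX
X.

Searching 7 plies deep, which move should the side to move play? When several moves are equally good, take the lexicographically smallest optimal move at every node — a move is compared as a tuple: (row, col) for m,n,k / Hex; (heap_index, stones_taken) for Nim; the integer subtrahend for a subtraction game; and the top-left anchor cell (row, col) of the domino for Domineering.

[.O/.O/X./OX/X.] X move#1: (0,0):-1/XO/.O/X./OX/X., (1,0):-1/.O/XO/X./OX/X., (2,1):+0/.O/.O/XX/OX/X.*, (4,1):-1/.O/.O/X./OX/XX
[.O/.O/XX/OX/X.] O move#2: (0,0):-1/OO/.O/XX/OX/X., (1,0):-1/.O/OO/XX/OX/X., (4,1):+0/.O/.O/XX/OX/XO*
[.O/.O/XX/OX/XO] X move#3: (0,0):+0/XO/.O/XX/OX/XO*, (1,0):+0/.O/XO/XX/OX/XO
[XO/.O/XX/OX/XO] O move#4: (1,0):+0/XO/OO/XX/OX/XO*
[XO/OO/XX/OX/XO] end (terminal +0, X#5); searched .O/.O/X./OX/X. to 7

X's best at [.O/.O/X./OX/X.]: (2,1)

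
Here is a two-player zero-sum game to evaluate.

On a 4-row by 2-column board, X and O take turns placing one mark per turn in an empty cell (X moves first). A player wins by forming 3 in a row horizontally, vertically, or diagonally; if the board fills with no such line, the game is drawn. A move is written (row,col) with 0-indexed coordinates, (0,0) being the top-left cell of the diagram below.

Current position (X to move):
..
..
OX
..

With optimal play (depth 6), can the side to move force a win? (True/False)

X winning at [../../OX/..]: True

ply 1, X at ../../OX/.. | (0,0)=+0→X./../OX/..; (0,1)=+0→.X/../OX/..; (1,0)=+0→../X./OX/..; (1,1)=+1→../.X/OX/..*; (3,0)=+0→../../OX/X.; (3,1)=+0→../../OX/.X
ply 2, O at ../.X/OX/.. | (0,0)=-1→O./.X/OX/..*; (0,1)=-1→.O/.X/OX/..; (1,0)=-1→../OX/OX/..; (3,0)=-1→../.X/OX/O.; (3,1)=-1→../.X/OX/.O
ply 3, X at O./.X/OX/.. | (0,1)=+1→OX/.X/OX/..*; (1,0)=+1→O./XX/OX/..; (3,0)=-1→O./.X/OX/X.; (3,1)=+1→O./.X/OX/.X
ply 4: OX/.X/OX/.. is terminal -1 (O); from ../../OX/.. depth 6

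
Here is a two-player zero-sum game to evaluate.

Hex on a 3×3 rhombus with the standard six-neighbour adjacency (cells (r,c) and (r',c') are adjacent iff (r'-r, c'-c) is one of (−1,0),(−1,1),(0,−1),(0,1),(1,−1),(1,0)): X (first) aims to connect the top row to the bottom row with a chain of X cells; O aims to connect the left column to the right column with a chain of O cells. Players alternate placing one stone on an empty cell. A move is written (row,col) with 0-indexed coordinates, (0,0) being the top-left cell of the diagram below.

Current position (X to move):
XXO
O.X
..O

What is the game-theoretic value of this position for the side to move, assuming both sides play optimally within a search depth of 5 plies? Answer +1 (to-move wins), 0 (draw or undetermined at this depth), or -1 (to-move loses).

value(XXO/O.X/..O, X) = +1

[XXO/O.X/..O] X move#1: (1,1):+1/XXO/OXX/..O*, (2,0):-1/XXO/O.X/X.O, (2,1):-1/XXO/O.X/.XO
[XXO/OXX/..O] O move#2: (2,0):-1/XXO/OXX/O.O*, (2,1):-1/XXO/OXX/.OO
[XXO/OXX/O.O] X move#3: (2,1):+1/XXO/OXX/OXO*
[XXO/OXX/OXO] end (terminal -1, O#4); searched XXO/O.X/..O to 5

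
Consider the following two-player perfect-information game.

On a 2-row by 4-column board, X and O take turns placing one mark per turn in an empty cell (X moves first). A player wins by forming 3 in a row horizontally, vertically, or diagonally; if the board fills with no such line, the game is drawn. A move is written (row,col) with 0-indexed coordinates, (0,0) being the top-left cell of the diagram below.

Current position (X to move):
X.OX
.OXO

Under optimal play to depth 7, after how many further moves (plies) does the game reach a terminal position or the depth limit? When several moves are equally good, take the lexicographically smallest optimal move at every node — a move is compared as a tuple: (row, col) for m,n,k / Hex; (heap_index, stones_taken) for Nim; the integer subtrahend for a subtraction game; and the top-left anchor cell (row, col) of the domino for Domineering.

PV length from [X.OX/.OXO]: 2 plies

p1 X@[X.OX/.OXO]: (0,1)[XXOX/.OXO]+0* (1,0)[X.OX/XOXO]+0
p2 O@[XXOX/.OXO]: (1,0)[XXOX/OOXO]+0*
p3 X@[XXOX/OOXO] terminal +0; root [X.OX/.OXO] d7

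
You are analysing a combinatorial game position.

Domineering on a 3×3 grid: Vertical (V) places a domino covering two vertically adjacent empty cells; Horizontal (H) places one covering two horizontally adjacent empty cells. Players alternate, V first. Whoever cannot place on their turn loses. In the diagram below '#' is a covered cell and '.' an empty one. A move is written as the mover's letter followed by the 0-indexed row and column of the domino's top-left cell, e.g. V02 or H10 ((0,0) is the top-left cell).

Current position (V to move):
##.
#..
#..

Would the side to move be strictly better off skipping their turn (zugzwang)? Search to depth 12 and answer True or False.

p1 V@[##./#../#..]: V02[###/#.#/#..]-1 V11[##./##./##.]+1* V12[##./#.#/#.#]+1
p2 H@[##./##./##.] terminal -1; root [##./#../#..] d12
pass branch (H moves first from the same position):
  | p1 H@[##./#../#..]: H11[##./###/#..]+1* H21[##./#../###]-1
  | p2 V@[##./###/#..] terminal -1; root [##./#../#..] d12
V moving scores +1; V passing scores -1

zugzwang(##./#../#.., V) = False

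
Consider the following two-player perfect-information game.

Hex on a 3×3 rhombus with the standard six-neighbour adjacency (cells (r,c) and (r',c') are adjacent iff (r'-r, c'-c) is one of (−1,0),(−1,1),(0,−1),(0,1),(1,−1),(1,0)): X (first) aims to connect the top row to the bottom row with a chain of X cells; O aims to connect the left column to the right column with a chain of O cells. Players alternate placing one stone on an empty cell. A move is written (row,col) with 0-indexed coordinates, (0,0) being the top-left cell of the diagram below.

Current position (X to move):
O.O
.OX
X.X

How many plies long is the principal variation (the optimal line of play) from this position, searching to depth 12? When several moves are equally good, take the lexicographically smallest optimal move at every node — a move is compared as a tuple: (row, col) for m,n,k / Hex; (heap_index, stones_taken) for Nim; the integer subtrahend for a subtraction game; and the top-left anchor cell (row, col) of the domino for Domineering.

ply 1, X at O.O/.OX/X.X | (0,1)=-1→OXO/.OX/X.X*; (1,0)=-1→O.O/XOX/X.X; (2,1)=-1→O.O/.OX/XXX
ply 2, O at OXO/.OX/X.X | (1,0)=+1→OXO/OOX/X.X*; (2,1)=-1→OXO/.OX/XOX
ply 3: OXO/OOX/X.X is terminal -1 (X); from O.O/.OX/X.X depth 12

PV length from [O.O/.OX/X.X]: 2 plies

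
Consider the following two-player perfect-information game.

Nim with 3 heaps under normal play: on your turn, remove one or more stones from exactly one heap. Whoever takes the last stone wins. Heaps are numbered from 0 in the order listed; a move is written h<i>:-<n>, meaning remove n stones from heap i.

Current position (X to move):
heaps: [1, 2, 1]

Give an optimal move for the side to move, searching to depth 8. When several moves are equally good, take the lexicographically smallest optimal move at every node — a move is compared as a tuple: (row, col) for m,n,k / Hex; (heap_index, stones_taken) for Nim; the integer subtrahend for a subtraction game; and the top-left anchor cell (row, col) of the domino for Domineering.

X's best at [(1,2,1)]: h1:-2

p1 X@[(1,2,1)]: h0:-1[(0,2,1)]-1 h1:-1[(1,1,1)]-1 h1:-2[(1,0,1)]+1* h2:-1[(1,2,0)]-1
p2 O@[(1,0,1)]: h0:-1[(0,0,1)]-1* h2:-1[(1,0,0)]-1
p3 X@[(0,0,1)]: h2:-1[(0,0,0)]+1*
p4 O@[(0,0,0)] terminal -1; root [(1,2,1)] d8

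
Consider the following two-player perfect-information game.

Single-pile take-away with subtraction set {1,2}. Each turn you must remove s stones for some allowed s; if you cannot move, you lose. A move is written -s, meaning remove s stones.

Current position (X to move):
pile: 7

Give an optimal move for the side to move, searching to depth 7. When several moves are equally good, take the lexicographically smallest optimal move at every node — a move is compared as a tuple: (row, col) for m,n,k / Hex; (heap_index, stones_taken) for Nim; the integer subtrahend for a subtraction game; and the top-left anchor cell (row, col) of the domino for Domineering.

ply 1, X at 7 | -1=+1→6*; -2=-1→5
ply 2, O at 6 | -1=-1→5*; -2=-1→4
ply 3, X at 5 | -1=-1→4; -2=+1→3*
ply 4, O at 3 | -1=-1→2*; -2=-1→1
ply 5, X at 2 | -1=-1→1; -2=+1→0*
ply 6: 0 is terminal -1 (O); from 7 depth 7

X's best at [7]: -1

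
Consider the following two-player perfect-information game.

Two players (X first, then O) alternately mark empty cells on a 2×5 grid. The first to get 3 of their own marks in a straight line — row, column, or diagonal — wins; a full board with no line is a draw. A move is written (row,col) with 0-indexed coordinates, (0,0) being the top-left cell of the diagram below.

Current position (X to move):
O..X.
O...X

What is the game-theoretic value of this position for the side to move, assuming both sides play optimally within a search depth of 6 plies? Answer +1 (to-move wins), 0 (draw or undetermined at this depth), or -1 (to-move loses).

ply 1, X at O..X./O...X | (0,1)=+0→OX.X./O...X; (0,2)=+1→O.XX./O...X*; (0,4)=+0→O..XX/O...X; (1,1)=+0→O..X./OX..X; (1,2)=+1→O..X./O.X.X; (1,3)=+0→O..X./O..XX
ply 2, O at O.XX./O...X | (0,1)=-1→OOXX./O...X*; (0,4)=-1→O.XXO/O...X; (1,1)=-1→O.XX./OO..X; (1,2)=-1→O.XX./O.O.X; (1,3)=-1→O.XX./O..OX
ply 3, X at OOXX./O...X | (0,4)=+1→OOXXX/O...X*; (1,1)=+0→OOXX./OX..X; (1,2)=+1→OOXX./O.X.X; (1,3)=+1→OOXX./O..XX
ply 4: OOXXX/O...X is terminal -1 (O); from O..X./O...X depth 6

value(O..X./O...X, X) = +1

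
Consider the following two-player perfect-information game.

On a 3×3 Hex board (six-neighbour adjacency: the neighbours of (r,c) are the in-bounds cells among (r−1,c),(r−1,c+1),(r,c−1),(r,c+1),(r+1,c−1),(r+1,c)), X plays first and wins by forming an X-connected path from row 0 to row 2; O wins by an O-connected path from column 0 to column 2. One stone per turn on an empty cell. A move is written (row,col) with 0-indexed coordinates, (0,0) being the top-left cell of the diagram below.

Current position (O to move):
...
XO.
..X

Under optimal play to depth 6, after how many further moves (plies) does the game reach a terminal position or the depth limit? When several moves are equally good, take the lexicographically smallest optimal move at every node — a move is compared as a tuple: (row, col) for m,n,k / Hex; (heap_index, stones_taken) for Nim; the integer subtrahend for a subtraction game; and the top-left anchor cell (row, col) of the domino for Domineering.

PV length from [.../XO./..X]: 5 plies

ply 1, O at .../XO./..X | (0,0)=+1→O../XO./..X*; (0,1)=+1→.O./XO./..X; (0,2)=-1→..O/XO./..X; (1,2)=-1→.../XOO/..X; (2,0)=+1→.../XO./O.X; (2,1)=-1→.../XO./.OX
ply 2, X at O../XO./..X | (0,1)=-1→OX./XO./..X*; (0,2)=-1→O.X/XO./..X; (1,2)=-1→O../XOX/..X; (2,0)=-1→O../XO./X.X; (2,1)=-1→O../XO./.XX
ply 3, O at OX./XO./..X | (0,2)=-1→OXO/XO./..X; (1,2)=-1→OX./XOO/..X; (2,0)=+1→OX./XO./O.X*; (2,1)=-1→OX./XO./.OX
ply 4, X at OX./XO./O.X | (0,2)=-1→OXX/XO./O.X*; (1,2)=-1→OX./XOX/O.X; (2,1)=-1→OX./XO./OXX
ply 5, O at OXX/XO./O.X | (1,2)=+1→OXX/XOO/O.X*; (2,1)=-1→OXX/XO./OOX
ply 6: OXX/XOO/O.X is terminal -1 (X); from .../XO./..X depth 6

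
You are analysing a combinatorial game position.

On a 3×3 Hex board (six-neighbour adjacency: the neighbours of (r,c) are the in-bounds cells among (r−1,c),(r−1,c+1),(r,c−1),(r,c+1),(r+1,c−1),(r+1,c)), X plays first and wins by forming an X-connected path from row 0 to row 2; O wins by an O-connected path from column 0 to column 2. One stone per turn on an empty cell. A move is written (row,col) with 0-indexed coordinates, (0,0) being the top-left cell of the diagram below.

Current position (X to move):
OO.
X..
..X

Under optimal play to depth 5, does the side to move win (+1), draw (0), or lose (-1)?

value(OO./X../..X, X) = +1

p1 X@[OO./X../..X]: (0,2)[OOX/X../..X]+1* (1,1)[OO./XX./..X]-1 (1,2)[OO./X.X/..X]-1 (2,0)[OO./X../X.X]-1 (2,1)[OO./X../.XX]-1
p2 O@[OOX/X../..X]: (1,1)[OOX/XO./..X]-1* (1,2)[OOX/X.O/..X]-1 (2,0)[OOX/X../O.X]-1 (2,1)[OOX/X../.OX]-1
p3 X@[OOX/XO./..X]: (1,2)[OOX/XOX/..X]+1* (2,0)[OOX/XO./X.X]-1 (2,1)[OOX/XO./.XX]-1
p4 O@[OOX/XOX/..X] terminal -1; root [OO./X../..X] d5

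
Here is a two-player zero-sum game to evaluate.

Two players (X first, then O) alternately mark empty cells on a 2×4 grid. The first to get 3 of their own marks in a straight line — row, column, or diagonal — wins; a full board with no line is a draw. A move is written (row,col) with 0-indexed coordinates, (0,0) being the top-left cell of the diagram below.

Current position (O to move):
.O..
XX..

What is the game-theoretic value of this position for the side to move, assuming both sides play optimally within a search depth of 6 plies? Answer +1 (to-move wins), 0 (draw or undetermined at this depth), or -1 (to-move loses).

value(.O../XX.., O) = 0

p1 O@[.O../XX..]: (0,0)[OO../XX..]-1 (0,2)[.OO./XX..]-1 (0,3)[.O.O/XX..]-1 (1,2)[.O../XXO.]+0* (1,3)[.O../XX.O]-1
p2 X@[.O../XXO.]: (0,0)[XO../XXO.]+0* (0,2)[.OX./XXO.]+0 (0,3)[.O.X/XXO.]+0 (1,3)[.O../XXOX]-1
p3 O@[XO../XXO.]: (0,2)[XOO./XXO.]+0* (0,3)[XO.O/XXO.]+0 (1,3)[XO../XXOO]+0
p4 X@[XOO./XXO.]: (0,3)[XOOX/XXO.]+0* (1,3)[XOO./XXOX]-1
p5 O@[XOOX/XXO.]: (1,3)[XOOX/XXOO]+0*
p6 X@[XOOX/XXOO] terminal +0; root [.O../XX..] d6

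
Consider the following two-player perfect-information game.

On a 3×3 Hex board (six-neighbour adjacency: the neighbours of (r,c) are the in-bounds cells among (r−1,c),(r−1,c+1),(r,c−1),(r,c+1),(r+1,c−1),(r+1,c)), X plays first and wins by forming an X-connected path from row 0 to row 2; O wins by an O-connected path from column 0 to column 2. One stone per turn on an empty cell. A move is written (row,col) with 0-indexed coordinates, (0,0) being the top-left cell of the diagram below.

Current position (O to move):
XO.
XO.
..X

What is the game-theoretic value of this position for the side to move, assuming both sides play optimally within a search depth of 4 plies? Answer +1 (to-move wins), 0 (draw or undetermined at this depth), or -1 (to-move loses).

[XO./XO./..X] O move#1: (0,2):-1/XOO/XO./..X, (1,2):-1/XO./XOO/..X, (2,0):+1/XO./XO./O.X*, (2,1):-1/XO./XO./.OX
[XO./XO./O.X] X move#2: (0,2):-1/XOX/XO./O.X*, (1,2):-1/XO./XOX/O.X, (2,1):-1/XO./XO./OXX
[XOX/XO./O.X] O move#3: (1,2):+1/XOX/XOO/O.X*, (2,1):-1/XOX/XO./OOX
[XOX/XOO/O.X] end (terminal -1, X#4); searched XO./XO./..X to 4

value(XO./XO./..X, O) = +1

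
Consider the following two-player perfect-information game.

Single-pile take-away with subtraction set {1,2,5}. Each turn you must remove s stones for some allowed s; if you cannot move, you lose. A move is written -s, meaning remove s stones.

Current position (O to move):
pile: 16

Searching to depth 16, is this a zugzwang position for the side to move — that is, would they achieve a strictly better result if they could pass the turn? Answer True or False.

ply 1, O at 16 | -1=+1→15*; -2=-1→14; -5=-1→11
ply 2, X at 15 | -1=-1→14*; -2=-1→13; -5=-1→10
ply 3, O at 14 | -1=-1→13; -2=+1→12*; -5=+1→9
ply 4, X at 12 | -1=-1→11*; -2=-1→10; -5=-1→7
ply 5, O at 11 | -1=-1→10; -2=+1→9*; -5=+1→6
ply 6, X at 9 | -1=-1→8*; -2=-1→7; -5=-1→4
ply 7, O at 8 | -1=-1→7; -2=+1→6*; -5=+1→3
ply 8, X at 6 | -1=-1→5*; -2=-1→4; -5=-1→1
ply 9, O at 5 | -1=-1→4; -2=+1→3*; -5=+1→0
ply 10, X at 3 | -1=-1→2*; -2=-1→1
ply 11, O at 2 | -1=-1→1; -2=+1→0*
ply 12: 0 is terminal -1 (X); from 16 depth 16
pass branch (X moves first from the same position):
  | ply 1, X at 16 | -1=+1→15*; -2=-1→14; -5=-1→11
  | ply 2, O at 15 | -1=-1→14*; -2=-1→13; -5=-1→10
  | ply 3, X at 14 | -1=-1→13; -2=+1→12*; -5=+1→9
  | ply 4, O at 12 | -1=-1→11*; -2=-1→10; -5=-1→7
  | ply 5, X at 11 | -1=-1→10; -2=+1→9*; -5=+1→6
  | ply 6, O at 9 | -1=-1→8*; -2=-1→7; -5=-1→4
  | ply 7, X at 8 | -1=-1→7; -2=+1→6*; -5=+1→3
  | ply 8, O at 6 | -1=-1→5*; -2=-1→4; -5=-1→1
  | ply 9, X at 5 | -1=-1→4; -2=+1→3*; -5=+1→0
  | ply 10, O at 3 | -1=-1→2*; -2=-1→1
  | ply 11, X at 2 | -1=-1→1; -2=+1→0*
  | ply 12: 0 is terminal -1 (O); from 16 depth 16
O moving scores +1; O passing scores -1

zugzwang(16, O) = False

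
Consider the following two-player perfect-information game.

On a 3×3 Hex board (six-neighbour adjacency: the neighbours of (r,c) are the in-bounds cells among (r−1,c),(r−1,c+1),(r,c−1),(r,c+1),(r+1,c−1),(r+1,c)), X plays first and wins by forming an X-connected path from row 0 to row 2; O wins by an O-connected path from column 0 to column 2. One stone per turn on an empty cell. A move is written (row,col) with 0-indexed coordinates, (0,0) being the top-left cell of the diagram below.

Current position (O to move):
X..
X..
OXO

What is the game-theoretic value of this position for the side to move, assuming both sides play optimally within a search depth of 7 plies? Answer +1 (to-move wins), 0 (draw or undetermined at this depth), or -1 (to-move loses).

value(X../X../OXO, O) = +1

ply 1, O at X../X../OXO | (0,1)=-1→XO./X../OXO; (0,2)=-1→X.O/X../OXO; (1,1)=+1→X../XO./OXO*; (1,2)=-1→X../X.O/OXO
ply 2, X at X../XO./OXO | (0,1)=-1→XX./XO./OXO*; (0,2)=-1→X.X/XO./OXO; (1,2)=-1→X../XOX/OXO
ply 3, O at XX./XO./OXO | (0,2)=+1→XXO/XO./OXO*; (1,2)=+1→XX./XOO/OXO
ply 4: XXO/XO./OXO is terminal -1 (X); from X../X../OXO depth 7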